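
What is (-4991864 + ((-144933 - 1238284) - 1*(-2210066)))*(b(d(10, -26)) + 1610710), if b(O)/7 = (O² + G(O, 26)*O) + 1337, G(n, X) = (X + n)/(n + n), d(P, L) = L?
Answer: -6767320537015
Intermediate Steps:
G(n, X) = (X + n)/(2*n) (G(n, X) = (X + n)/((2*n)) = (X + n)*(1/(2*n)) = (X + n)/(2*n))
b(O) = 9450 + 7*O² + 7*O/2 (b(O) = 7*((O² + ((26 + O)/(2*O))*O) + 1337) = 7*((O² + (13 + O/2)) + 1337) = 7*((13 + O² + O/2) + 1337) = 7*(1350 + O² + O/2) = 9450 + 7*O² + 7*O/2)
(-4991864 + ((-144933 - 1238284) - 1*(-2210066)))*(b(d(10, -26)) + 1610710) = (-4991864 + ((-144933 - 1238284) - 1*(-2210066)))*((9450 + 7*(-26)² + (7/2)*(-26)) + 1610710) = (-4991864 + (-1383217 + 2210066))*((9450 + 7*676 - 91) + 1610710) = (-4991864 + 826849)*((9450 + 4732 - 91) + 1610710) = -4165015*(14091 + 1610710) = -4165015*1624801 = -6767320537015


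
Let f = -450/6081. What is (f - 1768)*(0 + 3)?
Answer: -10751658/2027 ≈ -5304.2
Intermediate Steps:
f = -150/2027 (f = -450*1/6081 = -150/2027 ≈ -0.074001)
(f - 1768)*(0 + 3) = (-150/2027 - 1768)*(0 + 3) = -3583886/2027*3 = -10751658/2027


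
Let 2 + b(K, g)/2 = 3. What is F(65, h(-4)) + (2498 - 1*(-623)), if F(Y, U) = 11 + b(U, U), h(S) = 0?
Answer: 3134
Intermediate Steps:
b(K, g) = 2 (b(K, g) = -4 + 2*3 = -4 + 6 = 2)
F(Y, U) = 13 (F(Y, U) = 11 + 2 = 13)
F(65, h(-4)) + (2498 - 1*(-623)) = 13 + (2498 - 1*(-623)) = 13 + (2498 + 623) = 13 + 3121 = 3134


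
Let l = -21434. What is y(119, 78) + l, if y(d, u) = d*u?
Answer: -12152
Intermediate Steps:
y(119, 78) + l = 119*78 - 21434 = 9282 - 21434 = -12152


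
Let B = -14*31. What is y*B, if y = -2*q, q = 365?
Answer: 316820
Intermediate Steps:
B = -434
y = -730 (y = -2*365 = -730)
y*B = -730*(-434) = 316820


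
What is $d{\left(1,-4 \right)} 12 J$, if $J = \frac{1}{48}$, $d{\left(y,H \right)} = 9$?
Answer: $\frac{9}{4} \approx 2.25$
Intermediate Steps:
$J = \frac{1}{48} \approx 0.020833$
$d{\left(1,-4 \right)} 12 J = 9 \cdot 12 \cdot \frac{1}{48} = 108 \cdot \frac{1}{48} = \frac{9}{4}$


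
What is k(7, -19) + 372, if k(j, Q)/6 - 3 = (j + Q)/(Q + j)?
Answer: 396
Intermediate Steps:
k(j, Q) = 24 (k(j, Q) = 18 + 6*((j + Q)/(Q + j)) = 18 + 6*((Q + j)/(Q + j)) = 18 + 6*1 = 18 + 6 = 24)
k(7, -19) + 372 = 24 + 372 = 396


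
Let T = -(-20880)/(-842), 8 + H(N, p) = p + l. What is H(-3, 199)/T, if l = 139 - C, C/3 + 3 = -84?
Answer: -82937/3480 ≈ -23.832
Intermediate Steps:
C = -261 (C = -9 + 3*(-84) = -9 - 252 = -261)
l = 400 (l = 139 - 1*(-261) = 139 + 261 = 400)
H(N, p) = 392 + p (H(N, p) = -8 + (p + 400) = -8 + (400 + p) = 392 + p)
T = -10440/421 (T = -(-20880)*(-1)/842 = -8*1305/421 = -10440/421 ≈ -24.798)
H(-3, 199)/T = (392 + 199)/(-10440/421) = 591*(-421/10440) = -82937/3480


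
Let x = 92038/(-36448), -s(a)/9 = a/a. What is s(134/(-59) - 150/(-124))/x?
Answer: 9648/2707 ≈ 3.5641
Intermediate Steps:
s(a) = -9 (s(a) = -9*a/a = -9*1 = -9)
x = -2707/1072 (x = 92038*(-1/36448) = -2707/1072 ≈ -2.5252)
s(134/(-59) - 150/(-124))/x = -9/(-2707/1072) = -9*(-1072/2707) = 9648/2707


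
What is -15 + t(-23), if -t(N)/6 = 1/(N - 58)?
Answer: -403/27 ≈ -14.926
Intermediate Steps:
t(N) = -6/(-58 + N) (t(N) = -6/(N - 58) = -6/(-58 + N))
-15 + t(-23) = -15 - 6/(-58 - 23) = -15 - 6/(-81) = -15 - 6*(-1/81) = -15 + 2/27 = -403/27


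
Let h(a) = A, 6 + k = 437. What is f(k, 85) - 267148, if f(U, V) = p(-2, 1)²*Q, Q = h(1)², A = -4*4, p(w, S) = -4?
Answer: -263052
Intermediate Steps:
k = 431 (k = -6 + 437 = 431)
A = -16
h(a) = -16
Q = 256 (Q = (-16)² = 256)
f(U, V) = 4096 (f(U, V) = (-4)²*256 = 16*256 = 4096)
f(k, 85) - 267148 = 4096 - 267148 = -263052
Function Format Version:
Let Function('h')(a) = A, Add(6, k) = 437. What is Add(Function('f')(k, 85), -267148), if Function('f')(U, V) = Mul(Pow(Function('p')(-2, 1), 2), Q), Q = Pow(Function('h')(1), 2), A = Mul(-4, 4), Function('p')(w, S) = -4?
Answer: -263052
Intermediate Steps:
k = 431 (k = Add(-6, 437) = 431)
A = -16
Function('h')(a) = -16
Q = 256 (Q = Pow(-16, 2) = 256)
Function('f')(U, V) = 4096 (Function('f')(U, V) = Mul(Pow(-4, 2), 256) = Mul(16, 256) = 4096)
Add(Function('f')(k, 85), -267148) = Add(4096, -267148) = -263052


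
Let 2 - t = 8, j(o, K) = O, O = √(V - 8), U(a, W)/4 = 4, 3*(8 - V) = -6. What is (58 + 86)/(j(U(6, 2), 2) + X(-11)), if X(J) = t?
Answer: -432/17 - 72*√2/17 ≈ -31.401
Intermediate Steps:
V = 10 (V = 8 - ⅓*(-6) = 8 + 2 = 10)
U(a, W) = 16 (U(a, W) = 4*4 = 16)
O = √2 (O = √(10 - 8) = √2 ≈ 1.4142)
j(o, K) = √2
t = -6 (t = 2 - 1*8 = 2 - 8 = -6)
X(J) = -6
(58 + 86)/(j(U(6, 2), 2) + X(-11)) = (58 + 86)/(√2 - 6) = 144/(-6 + √2)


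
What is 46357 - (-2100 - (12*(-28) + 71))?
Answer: 48192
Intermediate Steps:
46357 - (-2100 - (12*(-28) + 71)) = 46357 - (-2100 - (-336 + 71)) = 46357 - (-2100 - 1*(-265)) = 46357 - (-2100 + 265) = 46357 - 1*(-1835) = 46357 + 1835 = 48192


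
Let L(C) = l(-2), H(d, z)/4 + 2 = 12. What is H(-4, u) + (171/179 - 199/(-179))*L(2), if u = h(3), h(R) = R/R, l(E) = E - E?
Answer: 40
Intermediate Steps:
l(E) = 0
h(R) = 1
u = 1
H(d, z) = 40 (H(d, z) = -8 + 4*12 = -8 + 48 = 40)
L(C) = 0
H(-4, u) + (171/179 - 199/(-179))*L(2) = 40 + (171/179 - 199/(-179))*0 = 40 + (171*(1/179) - 199*(-1/179))*0 = 40 + (171/179 + 199/179)*0 = 40 + (370/179)*0 = 40 + 0 = 40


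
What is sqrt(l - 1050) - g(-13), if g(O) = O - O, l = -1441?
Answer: I*sqrt(2491) ≈ 49.91*I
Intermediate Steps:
g(O) = 0
sqrt(l - 1050) - g(-13) = sqrt(-1441 - 1050) - 1*0 = sqrt(-2491) + 0 = I*sqrt(2491) + 0 = I*sqrt(2491)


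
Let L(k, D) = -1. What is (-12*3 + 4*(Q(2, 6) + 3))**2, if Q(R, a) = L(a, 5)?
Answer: 784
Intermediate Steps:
Q(R, a) = -1
(-12*3 + 4*(Q(2, 6) + 3))**2 = (-12*3 + 4*(-1 + 3))**2 = (-36 + 4*2)**2 = (-36 + 8)**2 = (-28)**2 = 784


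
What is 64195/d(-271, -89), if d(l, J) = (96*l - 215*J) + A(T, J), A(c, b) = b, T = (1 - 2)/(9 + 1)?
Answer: -12839/1394 ≈ -9.2102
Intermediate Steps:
T = -1/10 ≈ -0.10000
d(l, J) = -214*J + 96*l (d(l, J) = (96*l - 215*J) + J = (-215*J + 96*l) + J = -214*J + 96*l)
64195/d(-271, -89) = 64195/(-214*(-89) + 96*(-271)) = 64195/(19046 - 26016) = 64195/(-6970) = 64195*(-1/6970) = -12839/1394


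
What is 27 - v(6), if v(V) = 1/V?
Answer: 161/6 ≈ 26.833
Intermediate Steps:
27 - v(6) = 27 - 1/6 = 161/6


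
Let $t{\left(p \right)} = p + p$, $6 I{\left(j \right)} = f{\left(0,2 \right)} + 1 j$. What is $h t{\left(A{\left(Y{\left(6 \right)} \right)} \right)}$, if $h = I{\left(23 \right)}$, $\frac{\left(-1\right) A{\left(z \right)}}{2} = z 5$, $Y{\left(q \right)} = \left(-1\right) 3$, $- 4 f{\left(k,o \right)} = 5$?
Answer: $\frac{435}{2} \approx 217.5$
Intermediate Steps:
$f{\left(k,o \right)} = - \frac{5}{4}$ ($f{\left(k,o \right)} = \left(- \frac{1}{4}\right) 5 = - \frac{5}{4}$)
$Y{\left(q \right)} = -3$
$A{\left(z \right)} = - 10 z$ ($A{\left(z \right)} = - 2 z 5 = - 2 \cdot 5 z = - 10 z$)
$I{\left(j \right)} = - \frac{5}{24} + \frac{j}{6}$ ($I{\left(j \right)} = \frac{- \frac{5}{4} + 1 j}{6} = \frac{- \frac{5}{4} + j}{6} = - \frac{5}{24} + \frac{j}{6}$)
$t{\left(p \right)} = 2 p$
$h = \frac{29}{8}$ ($h = - \frac{5}{24} + \frac{1}{6} \cdot 23 = - \frac{5}{24} + \frac{23}{6} = \frac{29}{8} \approx 3.625$)
$h t{\left(A{\left(Y{\left(6 \right)} \right)} \right)} = \frac{29 \cdot 2 \left(\left(-10\right) \left(-3\right)\right)}{8} = \frac{29 \cdot 2 \cdot 30}{8} = \frac{29}{8} \cdot 60 = \frac{435}{2}$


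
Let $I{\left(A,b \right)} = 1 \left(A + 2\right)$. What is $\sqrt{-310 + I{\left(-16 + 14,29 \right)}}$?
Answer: $i \sqrt{310} \approx 17.607 i$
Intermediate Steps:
$I{\left(A,b \right)} = 2 + A$ ($I{\left(A,b \right)} = 1 \left(2 + A\right) = 2 + A$)
$\sqrt{-310 + I{\left(-16 + 14,29 \right)}} = \sqrt{-310 + \left(2 + \left(-16 + 14\right)\right)} = \sqrt{-310 + \left(2 - 2\right)} = \sqrt{-310 + 0} = \sqrt{-310} = i \sqrt{310}$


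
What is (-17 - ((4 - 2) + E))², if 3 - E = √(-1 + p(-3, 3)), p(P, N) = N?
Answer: (22 - √2)² ≈ 423.77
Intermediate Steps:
E = 3 - √2 (E = 3 - √(-1 + 3) = 3 - √2 ≈ 1.5858)
(-17 - ((4 - 2) + E))² = (-17 - ((4 - 2) + (3 - √2)))² = (-17 - (2 + (3 - √2)))² = (-17 - (5 - √2))² = (-17 + (-5 + √2))² = (-22 + √2)²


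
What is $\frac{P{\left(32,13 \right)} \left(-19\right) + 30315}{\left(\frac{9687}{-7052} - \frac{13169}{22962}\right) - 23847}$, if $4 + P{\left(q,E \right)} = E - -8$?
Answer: $- \frac{56471456928}{44904801035} \approx -1.2576$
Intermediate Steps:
$P{\left(q,E \right)} = 4 + E$ ($P{\left(q,E \right)} = -4 + \left(E - -8\right) = -4 + \left(E + 8\right) = -4 + \left(8 + E\right) = 4 + E$)
$\frac{P{\left(32,13 \right)} \left(-19\right) + 30315}{\left(\frac{9687}{-7052} - \frac{13169}{22962}\right) - 23847} = \frac{\left(4 + 13\right) \left(-19\right) + 30315}{\left(\frac{9687}{-7052} - \frac{13169}{22962}\right) - 23847} = \frac{17 \left(-19\right) + 30315}{\left(9687 \left(- \frac{1}{7052}\right) - \frac{13169}{22962}\right) - 23847} = \frac{-323 + 30315}{\left(- \frac{9687}{7052} - \frac{13169}{22962}\right) - 23847} = \frac{29992}{- \frac{3666287}{1882884} - 23847} = \frac{29992}{- \frac{44904801035}{1882884}} = 29992 \left(- \frac{1882884}{44904801035}\right) = - \frac{56471456928}{44904801035}$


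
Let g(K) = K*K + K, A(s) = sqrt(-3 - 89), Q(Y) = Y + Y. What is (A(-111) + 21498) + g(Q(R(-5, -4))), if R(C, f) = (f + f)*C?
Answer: 27978 + 2*I*sqrt(23) ≈ 27978.0 + 9.5917*I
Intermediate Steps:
R(C, f) = 2*C*f (R(C, f) = (2*f)*C = 2*C*f)
Q(Y) = 2*Y
A(s) = 2*I*sqrt(23) (A(s) = sqrt(-92) = 2*I*sqrt(23))
g(K) = K + K**2 (g(K) = K**2 + K = K + K**2)
(A(-111) + 21498) + g(Q(R(-5, -4))) = (2*I*sqrt(23) + 21498) + (2*(2*(-5)*(-4)))*(1 + 2*(2*(-5)*(-4))) = (21498 + 2*I*sqrt(23)) + (2*40)*(1 + 2*40) = (21498 + 2*I*sqrt(23)) + 80*(1 + 80) = (21498 + 2*I*sqrt(23)) + 80*81 = (21498 + 2*I*sqrt(23)) + 6480 = 27978 + 2*I*sqrt(23)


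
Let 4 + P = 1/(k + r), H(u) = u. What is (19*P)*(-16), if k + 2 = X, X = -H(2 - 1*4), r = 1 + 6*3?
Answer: 1200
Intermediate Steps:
r = 19 (r = 1 + 18 = 19)
X = 2 (X = -(2 - 1*4) = -(2 - 4) = -1*(-2) = 2)
k = 0 (k = -2 + 2 = 0)
P = -75/19 (P = -4 + 1/(0 + 19) = -4 + 1/19 = -75/19 ≈ -3.9474)
(19*P)*(-16) = (19*(-75/19))*(-16) = -75*(-16) = 1200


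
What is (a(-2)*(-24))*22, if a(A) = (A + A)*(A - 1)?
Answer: -6336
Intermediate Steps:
a(A) = 2*A*(-1 + A) (a(A) = (2*A)*(-1 + A) = 2*A*(-1 + A))
(a(-2)*(-24))*22 = ((2*(-2)*(-1 - 2))*(-24))*22 = ((2*(-2)*(-3))*(-24))*22 = (12*(-24))*22 = -288*22 = -6336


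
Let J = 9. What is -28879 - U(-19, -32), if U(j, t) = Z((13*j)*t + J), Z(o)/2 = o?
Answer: -44705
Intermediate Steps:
Z(o) = 2*o
U(j, t) = 18 + 26*j*t (U(j, t) = 2*((13*j)*t + 9) = 2*(13*j*t + 9) = 2*(9 + 13*j*t) = 18 + 26*j*t)
-28879 - U(-19, -32) = -28879 - (18 + 26*(-19)*(-32)) = -28879 - (18 + 15808) = -28879 - 1*15826 = -28879 - 15826 = -44705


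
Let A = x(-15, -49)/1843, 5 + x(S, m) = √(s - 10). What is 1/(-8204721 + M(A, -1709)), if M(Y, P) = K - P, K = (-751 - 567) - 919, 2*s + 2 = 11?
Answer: -1/8205249 ≈ -1.2187e-7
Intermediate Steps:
s = 9/2 (s = -1 + (½)*11 = -1 + 11/2 = 9/2 ≈ 4.5000)
K = -2237 (K = -1318 - 919 = -2237)
x(S, m) = -5 + I*√22/2 (x(S, m) = -5 + √(9/2 - 10) = -5 + √(-11/2) = -5 + I*√22/2)
A = -5/1843 + I*√22/3686 (A = (-5 + I*√22/2)/1843 = (-5 + I*√22/2)*(1/1843) = -5/1843 + I*√22/3686 ≈ -0.002713 + 0.0012725*I)
M(Y, P) = -2237 - P
1/(-8204721 + M(A, -1709)) = 1/(-8204721 + (-2237 - 1*(-1709))) = 1/(-8204721 + (-2237 + 1709)) = 1/(-8204721 - 528) = 1/(-8205249) = -1/8205249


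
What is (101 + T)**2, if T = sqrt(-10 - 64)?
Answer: (101 + I*sqrt(74))**2 ≈ 10127.0 + 1737.7*I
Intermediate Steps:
T = I*sqrt(74) (T = sqrt(-74) = I*sqrt(74) ≈ 8.6023*I)
(101 + T)**2 = (101 + I*sqrt(74))**2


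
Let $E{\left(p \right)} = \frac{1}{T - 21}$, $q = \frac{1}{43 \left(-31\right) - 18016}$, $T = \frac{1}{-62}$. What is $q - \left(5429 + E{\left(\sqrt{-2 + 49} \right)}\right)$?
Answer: $- \frac{136873376128}{25211747} \approx -5429.0$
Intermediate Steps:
$T = - \frac{1}{62} \approx -0.016129$
$q = - \frac{1}{19349}$ ($q = \frac{1}{-1333 - 18016} = \frac{1}{-19349} = - \frac{1}{19349} \approx -5.1682 \cdot 10^{-5}$)
$E{\left(p \right)} = - \frac{62}{1303}$ ($E{\left(p \right)} = \frac{1}{- \frac{1}{62} - 21} = \frac{1}{- \frac{1303}{62}} = - \frac{62}{1303}$)
$q - \left(5429 + E{\left(\sqrt{-2 + 49} \right)}\right) = - \frac{1}{19349} - \left(5429 - \frac{62}{1303}\right) = - \frac{1}{19349} - \frac{7073925}{1303} = - \frac{136873376128}{25211747}$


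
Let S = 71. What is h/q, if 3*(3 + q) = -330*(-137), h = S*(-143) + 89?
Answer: -10064/15067 ≈ -0.66795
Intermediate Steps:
h = -10064 (h = 71*(-143) + 89 = -10153 + 89 = -10064)
q = 15067 (q = -3 + (-330*(-137))/3 = -3 + (1/3)*45210 = -3 + 15070 = 15067)
h/q = -10064/15067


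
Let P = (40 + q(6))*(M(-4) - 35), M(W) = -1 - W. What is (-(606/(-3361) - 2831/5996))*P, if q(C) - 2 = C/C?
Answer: -4523107048/5038139 ≈ -897.77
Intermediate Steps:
q(C) = 3 (q(C) = 2 + C/C = 2 + 1 = 3)
P = -1376 (P = (40 + 3)*((-1 - 1*(-4)) - 35) = 43*((-1 + 4) - 35) = 43*(3 - 35) = 43*(-32) = -1376)
(-(606/(-3361) - 2831/5996))*P = -(606/(-3361) - 2831/5996)*(-1376) = -(606*(-1/3361) - 2831*1/5996)*(-1376) = -(-606/3361 - 2831/5996)*(-1376) = -1*(-13148567/20152556)*(-1376) = (13148567/20152556)*(-1376) = -4523107048/5038139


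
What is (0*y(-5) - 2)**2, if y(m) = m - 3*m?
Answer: 4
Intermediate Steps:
y(m) = -2*m
(0*y(-5) - 2)**2 = (0*(-2*(-5)) - 2)**2 = (0*10 - 2)**2 = (0 - 2)**2 = (-2)**2 = 4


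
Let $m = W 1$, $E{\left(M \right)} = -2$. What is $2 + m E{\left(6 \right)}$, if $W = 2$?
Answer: $-2$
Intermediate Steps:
$m = 2$ ($m = 2 \cdot 1 = 2$)
$2 + m E{\left(6 \right)} = 2 + 2 \left(-2\right) = 2 - 4 = -2$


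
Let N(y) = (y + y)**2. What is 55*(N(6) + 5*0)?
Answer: 7920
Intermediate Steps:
N(y) = 4*y**2 (N(y) = (2*y)**2 = 4*y**2)
55*(N(6) + 5*0) = 55*(4*6**2 + 5*0) = 55*(4*36 + 0) = 55*(144 + 0) = 55*144 = 7920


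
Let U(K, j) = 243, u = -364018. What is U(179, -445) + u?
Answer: -363775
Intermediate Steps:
U(179, -445) + u = 243 - 364018 = -363775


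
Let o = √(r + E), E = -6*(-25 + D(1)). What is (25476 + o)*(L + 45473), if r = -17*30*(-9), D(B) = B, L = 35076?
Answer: 2052066324 + 241647*√526 ≈ 2.0576e+9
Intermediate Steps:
r = 4590 (r = -510*(-9) = 4590)
E = 144 (E = -6*(-25 + 1) = -6*(-24) = 144)
o = 3*√526 (o = √(4590 + 144) = √4734 = 3*√526 ≈ 68.804)
(25476 + o)*(L + 45473) = (25476 + 3*√526)*(35076 + 45473) = (25476 + 3*√526)*80549 = 2052066324 + 241647*√526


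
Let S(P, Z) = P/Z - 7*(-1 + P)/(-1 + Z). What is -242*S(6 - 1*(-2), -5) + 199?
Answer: -20852/15 ≈ -1390.1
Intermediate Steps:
S(P, Z) = P/Z - 7*(-1 + P)/(-1 + Z)
-242*S(6 - 1*(-2), -5) + 199 = -242*(-(6 - 1*(-2)) + 7*(-5) - 6*(6 - 1*(-2))*(-5))/((-5)*(-1 - 5)) + 199 = -(-242)*(-(6 + 2) - 35 - 6*(6 + 2)*(-5))/(5*(-6)) + 199 = -(-242)*(-1)*(-1*8 - 35 - 6*8*(-5))/(5*6) + 199 = -(-242)*(-1)*(-8 - 35 + 240)/(5*6) + 199 = -(-242)*(-1)*197/(5*6) + 199 = -242*197/30 + 199 = -23837/15 + 199 = -20852/15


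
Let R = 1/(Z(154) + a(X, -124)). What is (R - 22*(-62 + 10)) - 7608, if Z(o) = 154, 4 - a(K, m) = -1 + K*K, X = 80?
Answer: -40341825/6241 ≈ -6464.0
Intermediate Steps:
a(K, m) = 5 - K² (a(K, m) = 4 - (-1 + K*K) = 4 - (-1 + K²) = 4 + (1 - K²) = 5 - K²)
R = -1/6241 (R = 1/(154 + (5 - 1*80²)) = 1/(154 + (5 - 1*6400)) = 1/(154 + (5 - 6400)) = 1/(154 - 6395) = 1/(-6241) = -1/6241 ≈ -0.00016023)
(R - 22*(-62 + 10)) - 7608 = (-1/6241 - 22*(-62 + 10)) - 7608 = (-1/6241 - 22*(-52)) - 7608 = (-1/6241 + 1144) - 7608 = 7139703/6241 - 7608 = -40341825/6241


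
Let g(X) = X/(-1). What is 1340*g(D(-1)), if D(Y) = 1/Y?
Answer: 1340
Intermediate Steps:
D(Y) = 1/Y
g(X) = -X (g(X) = X*(-1) = -X)
1340*g(D(-1)) = 1340*(-1/(-1)) = 1340*(-1*(-1)) = 1340*1 = 1340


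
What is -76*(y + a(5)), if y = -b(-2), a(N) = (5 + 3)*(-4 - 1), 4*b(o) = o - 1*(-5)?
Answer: 3097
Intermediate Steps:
b(o) = 5/4 + o/4 (b(o) = (o - 1*(-5))/4 = (o + 5)/4 = (5 + o)/4 = 5/4 + o/4)
a(N) = -40 (a(N) = 8*(-5) = -40)
y = -3/4 (y = -(5/4 + (1/4)*(-2)) = -(5/4 - 1/2) = -1*3/4 = -3/4 ≈ -0.75000)
-76*(y + a(5)) = -76*(-3/4 - 40) = -76*(-163/4) = 3097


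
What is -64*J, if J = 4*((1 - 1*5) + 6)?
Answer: -512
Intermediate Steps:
J = 8 (J = 4*((1 - 5) + 6) = 4*(-4 + 6) = 4*2 = 8)
-64*J = -64*8 = -512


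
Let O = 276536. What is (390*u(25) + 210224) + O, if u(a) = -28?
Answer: 475840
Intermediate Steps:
(390*u(25) + 210224) + O = (390*(-28) + 210224) + 276536 = (-10920 + 210224) + 276536 = 199304 + 276536 = 475840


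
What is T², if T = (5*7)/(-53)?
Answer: 1225/2809 ≈ 0.43610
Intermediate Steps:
T = -35/53 (T = 35*(-1/53) = -35/53 ≈ -0.66038)
T² = (-35/53)² = 1225/2809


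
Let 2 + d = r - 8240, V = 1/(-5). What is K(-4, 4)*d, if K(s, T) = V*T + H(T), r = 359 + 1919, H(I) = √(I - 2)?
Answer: 23856/5 - 5964*√2 ≈ -3663.2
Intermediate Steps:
V = -⅕ ≈ -0.20000
H(I) = √(-2 + I)
r = 2278
K(s, T) = √(-2 + T) - T/5 (K(s, T) = -T/5 + √(-2 + T) = √(-2 + T) - T/5)
d = -5964 (d = -2 + (2278 - 8240) = -2 - 5962 = -5964)
K(-4, 4)*d = (√(-2 + 4) - ⅕*4)*(-5964) = (√2 - ⅘)*(-5964) = (-⅘ + √2)*(-5964) = 23856/5 - 5964*√2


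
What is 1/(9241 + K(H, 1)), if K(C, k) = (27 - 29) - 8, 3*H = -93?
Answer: 1/9231 ≈ 0.00010833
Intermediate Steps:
H = -31 (H = (⅓)*(-93) = -31)
K(C, k) = -10 (K(C, k) = -2 - 8 = -10)
1/(9241 + K(H, 1)) = 1/(9241 - 10) = 1/9231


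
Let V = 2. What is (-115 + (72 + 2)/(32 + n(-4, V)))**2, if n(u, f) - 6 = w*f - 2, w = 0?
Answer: 4133089/324 ≈ 12756.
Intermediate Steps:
n(u, f) = 4 (n(u, f) = 6 + (0*f - 2) = 6 + (0 - 2) = 6 - 2 = 4)
(-115 + (72 + 2)/(32 + n(-4, V)))**2 = (-115 + (72 + 2)/(32 + 4))**2 = (-115 + 74/36)**2 = (-115 + 74*(1/36))**2 = (-115 + 37/18)**2 = (-2033/18)**2 = 4133089/324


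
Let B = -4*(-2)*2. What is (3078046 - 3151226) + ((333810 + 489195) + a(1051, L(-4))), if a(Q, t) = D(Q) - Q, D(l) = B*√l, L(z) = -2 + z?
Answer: 748774 + 16*√1051 ≈ 7.4929e+5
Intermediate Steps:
B = 16 (B = 8*2 = 16)
D(l) = 16*√l
a(Q, t) = -Q + 16*√Q (a(Q, t) = 16*√Q - Q = -Q + 16*√Q)
(3078046 - 3151226) + ((333810 + 489195) + a(1051, L(-4))) = (3078046 - 3151226) + ((333810 + 489195) + (-1*1051 + 16*√1051)) = -73180 + (823005 + (-1051 + 16*√1051)) = -73180 + (821954 + 16*√1051) = 748774 + 16*√1051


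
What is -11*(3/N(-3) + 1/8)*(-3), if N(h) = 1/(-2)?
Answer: -1551/8 ≈ -193.88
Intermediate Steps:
N(h) = -½
-11*(3/N(-3) + 1/8)*(-3) = -11*(3/(-½) + 1/8)*(-3) = -11*(3*(-2) + 1*(⅛))*(-3) = -11*(-6 + ⅛)*(-3) = -11*(-47/8)*(-3) = (517/8)*(-3) = -1551/8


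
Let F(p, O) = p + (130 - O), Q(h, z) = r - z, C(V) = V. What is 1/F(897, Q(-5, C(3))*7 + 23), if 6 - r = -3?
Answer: 1/962 ≈ 0.0010395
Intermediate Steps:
r = 9 (r = 6 - 1*(-3) = 6 + 3 = 9)
Q(h, z) = 9 - z
F(p, O) = 130 + p - O
1/F(897, Q(-5, C(3))*7 + 23) = 1/(130 + 897 - ((9 - 1*3)*7 + 23)) = 1/(130 + 897 - ((9 - 3)*7 + 23)) = 1/(130 + 897 - (6*7 + 23)) = 1/(130 + 897 - (42 + 23)) = 1/(130 + 897 - 1*65) = 1/(130 + 897 - 65) = 1/962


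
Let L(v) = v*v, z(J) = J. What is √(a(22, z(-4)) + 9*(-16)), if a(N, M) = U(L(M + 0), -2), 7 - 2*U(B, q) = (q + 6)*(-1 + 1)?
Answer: I*√562/2 ≈ 11.853*I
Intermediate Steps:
L(v) = v²
U(B, q) = 7/2 (U(B, q) = 7/2 - (q + 6)*(-1 + 1)/2 = 7/2 - (6 + q)*0/2 = 7/2 - ½*0 = 7/2 + 0 = 7/2)
a(N, M) = 7/2
√(a(22, z(-4)) + 9*(-16)) = √(7/2 + 9*(-16)) = √(7/2 - 144) = √(-281/2) = I*√562/2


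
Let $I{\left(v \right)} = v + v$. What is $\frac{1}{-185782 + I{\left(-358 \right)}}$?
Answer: $- \frac{1}{186498} \approx -5.362 \cdot 10^{-6}$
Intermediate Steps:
$I{\left(v \right)} = 2 v$
$\frac{1}{-185782 + I{\left(-358 \right)}} = \frac{1}{-185782 + 2 \left(-358\right)} = \frac{1}{-185782 - 716} = \frac{1}{-186498} = - \frac{1}{186498}$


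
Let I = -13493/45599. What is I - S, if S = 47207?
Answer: -2152605486/45599 ≈ -47207.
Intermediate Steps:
I = -13493/45599 (I = -13493*1/45599 = -13493/45599 ≈ -0.29591)
I - S = -13493/45599 - 1*47207 = -13493/45599 - 47207 = -2152605486/45599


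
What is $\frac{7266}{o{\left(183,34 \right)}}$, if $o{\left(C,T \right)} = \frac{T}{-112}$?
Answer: $- \frac{406896}{17} \approx -23935.0$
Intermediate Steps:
$o{\left(C,T \right)} = - \frac{T}{112}$ ($o{\left(C,T \right)} = T \left(- \frac{1}{112}\right) = - \frac{T}{112}$)
$\frac{7266}{o{\left(183,34 \right)}} = \frac{7266}{\left(- \frac{1}{112}\right) 34} = \frac{7266}{- \frac{17}{56}} = 7266 \left(- \frac{56}{17}\right) = - \frac{406896}{17}$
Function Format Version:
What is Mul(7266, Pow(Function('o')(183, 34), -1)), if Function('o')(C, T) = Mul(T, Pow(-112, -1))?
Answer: Rational(-406896, 17) ≈ -23935.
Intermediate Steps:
Function('o')(C, T) = Mul(Rational(-1, 112), T) (Function('o')(C, T) = Mul(T, Rational(-1, 112)) = Mul(Rational(-1, 112), T))
Mul(7266, Pow(Function('o')(183, 34), -1)) = Mul(7266, Pow(Mul(Rational(-1, 112), 34), -1)) = Mul(7266, Pow(Rational(-17, 56), -1)) = Mul(7266, Rational(-56, 17)) = Rational(-406896, 17)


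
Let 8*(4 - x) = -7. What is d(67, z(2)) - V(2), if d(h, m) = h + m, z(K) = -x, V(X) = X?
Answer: 481/8 ≈ 60.125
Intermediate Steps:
x = 39/8 (x = 4 - 1/8*(-7) = 4 + 7/8 = 39/8 ≈ 4.8750)
z(K) = -39/8 (z(K) = -1*39/8 = -39/8)
d(67, z(2)) - V(2) = (67 - 39/8) - 1*2 = 497/8 - 2 = 481/8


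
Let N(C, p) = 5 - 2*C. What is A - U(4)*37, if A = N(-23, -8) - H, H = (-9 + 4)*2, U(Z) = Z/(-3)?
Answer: 331/3 ≈ 110.33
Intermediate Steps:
U(Z) = -Z/3 (U(Z) = Z*(-⅓) = -Z/3)
H = -10 (H = -5*2 = -10)
A = 61 (A = (5 - 2*(-23)) - 1*(-10) = (5 + 46) + 10 = 51 + 10 = 61)
A - U(4)*37 = 61 - (-⅓*4)*37 = 61 - (-4)*37/3 = 61 - 1*(-148/3) = 61 + 148/3 = 331/3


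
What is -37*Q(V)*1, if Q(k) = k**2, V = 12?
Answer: -5328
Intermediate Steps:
-37*Q(V)*1 = -37*12**2*1 = -37*144*1 = -5328*1 = -5328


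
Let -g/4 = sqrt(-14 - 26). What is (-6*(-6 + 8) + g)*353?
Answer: -4236 - 2824*I*sqrt(10) ≈ -4236.0 - 8930.3*I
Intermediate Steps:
g = -8*I*sqrt(10) (g = -4*sqrt(-14 - 26) = -8*I*sqrt(10) ≈ -25.298*I)
(-6*(-6 + 8) + g)*353 = (-6*(-6 + 8) - 8*I*sqrt(10))*353 = (-6*2 - 8*I*sqrt(10))*353 = (-12 - 8*I*sqrt(10))*353 = -4236 - 2824*I*sqrt(10)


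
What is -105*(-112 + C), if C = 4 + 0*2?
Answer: 11340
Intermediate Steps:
C = 4 (C = 4 + 0 = 4)
-105*(-112 + C) = -105*(-112 + 4) = -105*(-108) = 11340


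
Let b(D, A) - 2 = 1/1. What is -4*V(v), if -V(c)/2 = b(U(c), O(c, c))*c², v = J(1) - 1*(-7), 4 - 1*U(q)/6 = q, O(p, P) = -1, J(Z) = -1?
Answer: 864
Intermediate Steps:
U(q) = 24 - 6*q
b(D, A) = 3 (b(D, A) = 2 + 1/1 = 2 + 1 = 3)
v = 6 (v = -1 - 1*(-7) = -1 + 7 = 6)
V(c) = -6*c²
-4*V(v) = -(-24)*6² = -(-24)*36 = -4*(-216) = 864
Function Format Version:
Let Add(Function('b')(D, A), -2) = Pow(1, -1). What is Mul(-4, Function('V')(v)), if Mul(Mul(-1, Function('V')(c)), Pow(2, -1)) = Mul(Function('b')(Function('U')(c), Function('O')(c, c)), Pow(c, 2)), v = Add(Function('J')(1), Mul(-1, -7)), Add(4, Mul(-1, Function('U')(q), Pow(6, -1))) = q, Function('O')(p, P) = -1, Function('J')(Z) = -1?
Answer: 864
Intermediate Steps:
Function('U')(q) = Add(24, Mul(-6, q))
Function('b')(D, A) = 3 (Function('b')(D, A) = Add(2, Pow(1, -1)) = Add(2, 1) = 3)
v = 6 (v = Add(-1, Mul(-1, -7)) = Add(-1, 7) = 6)
Function('V')(c) = Mul(-6, Pow(c, 2)) (Function('V')(c) = Mul(-2, Mul(3, Pow(c, 2))) = Mul(-6, Pow(c, 2)))
Mul(-4, Function('V')(v)) = Mul(-4, Mul(-6, Pow(6, 2))) = Mul(-4, Mul(-6, 36)) = Mul(-4, -216) = 864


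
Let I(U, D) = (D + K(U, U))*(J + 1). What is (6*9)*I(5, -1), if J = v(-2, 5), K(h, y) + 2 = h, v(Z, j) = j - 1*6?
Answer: 0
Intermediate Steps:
v(Z, j) = -6 + j (v(Z, j) = j - 6 = -6 + j)
K(h, y) = -2 + h
J = -1 (J = -6 + 5 = -1)
I(U, D) = 0 (I(U, D) = (D + (-2 + U))*(-1 + 1) = (-2 + D + U)*0 = 0)
(6*9)*I(5, -1) = (6*9)*0 = 54*0 = 0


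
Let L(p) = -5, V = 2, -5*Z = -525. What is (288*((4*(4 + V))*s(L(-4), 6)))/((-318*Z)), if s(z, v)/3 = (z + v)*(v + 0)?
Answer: -6912/1855 ≈ -3.7261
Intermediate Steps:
Z = 105 (Z = -⅕*(-525) = 105)
s(z, v) = 3*v*(v + z) (s(z, v) = 3*((z + v)*(v + 0)) = 3*((v + z)*v) = 3*(v*(v + z)) = 3*v*(v + z))
(288*((4*(4 + V))*s(L(-4), 6)))/((-318*Z)) = (288*((4*(4 + 2))*(3*6*(6 - 5))))/((-318*105)) = (288*((4*6)*(3*6*1)))/(-33390) = (288*(24*18))*(-1/33390) = (288*432)*(-1/33390) = 124416*(-1/33390) = -6912/1855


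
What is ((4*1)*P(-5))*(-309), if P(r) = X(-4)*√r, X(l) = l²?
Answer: -19776*I*√5 ≈ -44221.0*I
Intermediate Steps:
P(r) = 16*√r (P(r) = (-4)²*√r = 16*√r)
((4*1)*P(-5))*(-309) = ((4*1)*(16*√(-5)))*(-309) = (4*(16*(I*√5)))*(-309) = (4*(16*I*√5))*(-309) = (64*I*√5)*(-309) = -19776*I*√5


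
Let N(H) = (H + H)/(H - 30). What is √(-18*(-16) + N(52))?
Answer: 2*√8855/11 ≈ 17.109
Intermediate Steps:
N(H) = 2*H/(-30 + H) (N(H) = (2*H)/(-30 + H) = 2*H/(-30 + H))
√(-18*(-16) + N(52)) = √(-18*(-16) + 2*52/(-30 + 52)) = √(288 + 2*52/22) = √(288 + 2*52*(1/22)) = √(288 + 52/11) = √(3220/11) = 2*√8855/11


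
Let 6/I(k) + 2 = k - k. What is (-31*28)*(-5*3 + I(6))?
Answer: 15624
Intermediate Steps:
I(k) = -3 (I(k) = 6/(-2 + (k - k)) = 6/(-2 + 0) = 6/(-2) = 6*(-½) = -3)
(-31*28)*(-5*3 + I(6)) = (-31*28)*(-5*3 - 3) = -868*(-15 - 3) = -868*(-18) = 15624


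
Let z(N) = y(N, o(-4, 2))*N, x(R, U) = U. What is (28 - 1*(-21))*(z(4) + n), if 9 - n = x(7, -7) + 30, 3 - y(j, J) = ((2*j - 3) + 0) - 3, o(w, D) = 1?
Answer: -490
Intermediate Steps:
y(j, J) = 9 - 2*j (y(j, J) = 3 - (((2*j - 3) + 0) - 3) = 3 - (((-3 + 2*j) + 0) - 3) = 3 - ((-3 + 2*j) - 3) = 3 - (-6 + 2*j) = 3 + (6 - 2*j) = 9 - 2*j)
z(N) = N*(9 - 2*N) (z(N) = (9 - 2*N)*N = N*(9 - 2*N))
n = -14 (n = 9 - (-7 + 30) = 9 - 1*23 = 9 - 23 = -14)
(28 - 1*(-21))*(z(4) + n) = (28 - 1*(-21))*(4*(9 - 2*4) - 14) = (28 + 21)*(4*(9 - 8) - 14) = 49*(4*1 - 14) = 49*(4 - 14) = 49*(-10) = -490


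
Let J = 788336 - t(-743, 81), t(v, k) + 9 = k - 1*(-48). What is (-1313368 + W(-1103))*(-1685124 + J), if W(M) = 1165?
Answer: 1176925368324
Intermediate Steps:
t(v, k) = 39 + k (t(v, k) = -9 + (k - 1*(-48)) = -9 + (k + 48) = -9 + (48 + k) = 39 + k)
J = 788216 (J = 788336 - (39 + 81) = 788336 - 1*120 = 788336 - 120 = 788216)
(-1313368 + W(-1103))*(-1685124 + J) = (-1313368 + 1165)*(-1685124 + 788216) = -1312203*(-896908) = 1176925368324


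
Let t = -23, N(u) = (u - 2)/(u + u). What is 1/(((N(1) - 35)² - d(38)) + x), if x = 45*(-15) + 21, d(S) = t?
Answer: 4/2517 ≈ 0.0015892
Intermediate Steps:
N(u) = (-2 + u)/(2*u) (N(u) = (-2 + u)/((2*u)) = (-2 + u)*(1/(2*u)) = (-2 + u)/(2*u))
d(S) = -23
x = -654 (x = -675 + 21 = -654)
1/(((N(1) - 35)² - d(38)) + x) = 1/((((½)*(-2 + 1)/1 - 35)² - 1*(-23)) - 654) = 1/((((½)*1*(-1) - 35)² + 23) - 654) = 1/(((-½ - 35)² + 23) - 654) = 1/(((-71/2)² + 23) - 654) = 1/((5041/4 + 23) - 654) = 1/(5133/4 - 654) = 1/(2517/4) = 4/2517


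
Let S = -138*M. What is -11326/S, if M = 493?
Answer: 5663/34017 ≈ 0.16648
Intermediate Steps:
S = -68034 (S = -138*493 = -68034)
-11326/S = -11326/(-68034) = -11326*(-1/68034) = 5663/34017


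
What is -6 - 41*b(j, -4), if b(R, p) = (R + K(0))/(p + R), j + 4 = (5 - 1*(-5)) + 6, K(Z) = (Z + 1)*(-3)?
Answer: -417/8 ≈ -52.125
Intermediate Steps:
K(Z) = -3 - 3*Z (K(Z) = (1 + Z)*(-3) = -3 - 3*Z)
j = 12 (j = -4 + ((5 - 1*(-5)) + 6) = -4 + ((5 + 5) + 6) = -4 + (10 + 6) = -4 + 16 = 12)
b(R, p) = (-3 + R)/(R + p) (b(R, p) = (R + (-3 - 3*0))/(p + R) = (R + (-3 + 0))/(R + p) = (R - 3)/(R + p) = (-3 + R)/(R + p))
-6 - 41*b(j, -4) = -6 - 41*(-3 + 12)/(12 - 4) = -6 - 41*9/8 = -6 - 369/8 = -417/8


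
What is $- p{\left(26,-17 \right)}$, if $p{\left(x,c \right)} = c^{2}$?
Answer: $-289$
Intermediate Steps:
$- p{\left(26,-17 \right)} = - \left(-17\right)^{2} = \left(-1\right) 289 = -289$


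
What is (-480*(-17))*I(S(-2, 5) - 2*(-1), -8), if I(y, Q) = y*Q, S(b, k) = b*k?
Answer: 522240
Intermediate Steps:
I(y, Q) = Q*y
(-480*(-17))*I(S(-2, 5) - 2*(-1), -8) = (-480*(-17))*(-8*(-2*5 - 2*(-1))) = (-96*(-85))*(-8*(-10 + 2)) = 8160*(-8*(-8)) = 8160*64 = 522240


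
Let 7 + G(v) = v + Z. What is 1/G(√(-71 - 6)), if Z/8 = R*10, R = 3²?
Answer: 713/508446 - I*√77/508446 ≈ 0.0014023 - 1.7258e-5*I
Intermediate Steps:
R = 9
Z = 720 (Z = 8*(9*10) = 8*90 = 720)
G(v) = 713 + v (G(v) = -7 + (v + 720) = -7 + (720 + v) = 713 + v)
1/G(√(-71 - 6)) = 1/(713 + √(-71 - 6)) = 1/(713 + √(-77)) = 1/(713 + I*√77)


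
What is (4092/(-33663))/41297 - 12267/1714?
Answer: -5684452082975/794256693818 ≈ -7.1569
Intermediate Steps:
(4092/(-33663))/41297 - 12267/1714 = (4092*(-1/33663))*(1/41297) - 12267*1/1714 = -1364/11221*1/41297 - 12267/1714 = -1364/463393637 - 12267/1714 = -5684452082975/794256693818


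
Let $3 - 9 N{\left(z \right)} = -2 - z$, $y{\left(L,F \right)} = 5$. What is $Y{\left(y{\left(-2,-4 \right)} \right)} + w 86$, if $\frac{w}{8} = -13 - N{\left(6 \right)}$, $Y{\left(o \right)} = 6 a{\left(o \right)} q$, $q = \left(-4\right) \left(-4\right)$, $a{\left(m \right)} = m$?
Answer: $- \frac{83744}{9} \approx -9304.9$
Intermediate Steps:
$q = 16$
$N{\left(z \right)} = \frac{5}{9} + \frac{z}{9}$ ($N{\left(z \right)} = \frac{1}{3} - \frac{-2 - z}{9} = \frac{1}{3} + \left(\frac{2}{9} + \frac{z}{9}\right) = \frac{5}{9} + \frac{z}{9}$)
$Y{\left(o \right)} = 96 o$ ($Y{\left(o \right)} = 6 o 16 = 96 o$)
$w = - \frac{1024}{9}$ ($w = 8 \left(-13 - \left(\frac{5}{9} + \frac{1}{9} \cdot 6\right)\right) = 8 \left(-13 - \left(\frac{5}{9} + \frac{2}{3}\right)\right) = 8 \left(-13 - \frac{11}{9}\right) = 8 \left(- \frac{128}{9}\right) = - \frac{1024}{9} \approx -113.78$)
$Y{\left(y{\left(-2,-4 \right)} \right)} + w 86 = 96 \cdot 5 - \frac{88064}{9} = 480 - \frac{88064}{9} = - \frac{83744}{9}$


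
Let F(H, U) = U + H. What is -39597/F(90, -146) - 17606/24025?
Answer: 950331989/1345400 ≈ 706.36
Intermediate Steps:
F(H, U) = H + U
-39597/F(90, -146) - 17606/24025 = -39597/(90 - 146) - 17606/24025 = -39597/(-56) - 17606*1/24025 = -39597*(-1/56) - 17606/24025 = 39597/56 - 17606/24025 = 950331989/1345400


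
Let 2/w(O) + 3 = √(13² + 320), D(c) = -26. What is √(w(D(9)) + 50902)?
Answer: √(183247245 + 15*√489)/60 ≈ 225.61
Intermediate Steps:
w(O) = 2/(-3 + √489) (w(O) = 2/(-3 + √(13² + 320)) = 2/(-3 + √(169 + 320)) = 2/(-3 + √489))
√(w(D(9)) + 50902) = √((1/80 + √489/240) + 50902) = √(4072161/80 + √489/240)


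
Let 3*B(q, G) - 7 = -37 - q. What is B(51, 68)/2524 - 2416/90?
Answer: -3050207/113580 ≈ -26.855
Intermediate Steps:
B(q, G) = -10 - q/3 (B(q, G) = 7/3 + (-37 - q)/3 = 7/3 + (-37/3 - q/3) = -10 - q/3)
B(51, 68)/2524 - 2416/90 = (-10 - ⅓*51)/2524 - 2416/90 = (-10 - 17)*(1/2524) - 2416*1/90 = -27*1/2524 - 1208/45 = -27/2524 - 1208/45 = -3050207/113580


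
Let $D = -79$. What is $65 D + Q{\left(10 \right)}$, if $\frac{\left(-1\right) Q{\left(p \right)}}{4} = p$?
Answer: $-5175$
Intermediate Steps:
$Q{\left(p \right)} = - 4 p$
$65 D + Q{\left(10 \right)} = 65 \left(-79\right) - 40 = -5135 - 40 = -5175$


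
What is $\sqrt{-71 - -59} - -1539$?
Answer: $1539 + 2 i \sqrt{3} \approx 1539.0 + 3.4641 i$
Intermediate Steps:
$\sqrt{-71 - -59} - -1539 = \sqrt{-71 + 59} + 1539 = \sqrt{-12} + 1539 = 2 i \sqrt{3} + 1539 = 1539 + 2 i \sqrt{3}$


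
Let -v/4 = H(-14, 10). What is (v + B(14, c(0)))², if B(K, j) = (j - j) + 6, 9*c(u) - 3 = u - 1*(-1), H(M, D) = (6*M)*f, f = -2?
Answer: 443556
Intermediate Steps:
H(M, D) = -12*M (H(M, D) = (6*M)*(-2) = -12*M)
c(u) = 4/9 + u/9 (c(u) = ⅓ + (u - 1*(-1))/9 = ⅓ + (u + 1)/9 = ⅓ + (1 + u)/9 = ⅓ + (⅑ + u/9) = 4/9 + u/9)
B(K, j) = 6 (B(K, j) = 0 + 6 = 6)
v = -672 (v = -(-48)*(-14) = -4*168 = -672)
(v + B(14, c(0)))² = (-672 + 6)² = (-666)² = 443556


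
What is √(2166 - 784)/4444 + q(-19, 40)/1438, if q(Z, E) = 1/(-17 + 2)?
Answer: -1/21570 + √1382/4444 ≈ 0.0083189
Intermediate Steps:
q(Z, E) = -1/15 (q(Z, E) = 1/(-15) = -1/15)
√(2166 - 784)/4444 + q(-19, 40)/1438 = √(2166 - 784)/4444 - 1/15/1438 = √1382*(1/4444) - 1/15*1/1438 = √1382/4444 - 1/21570 = -1/21570 + √1382/4444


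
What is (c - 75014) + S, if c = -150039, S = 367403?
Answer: 142350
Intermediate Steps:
(c - 75014) + S = (-150039 - 75014) + 367403 = -225053 + 367403 = 142350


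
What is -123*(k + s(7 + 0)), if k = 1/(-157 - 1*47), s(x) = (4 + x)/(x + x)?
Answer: -45715/476 ≈ -96.040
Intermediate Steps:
s(x) = (4 + x)/(2*x) (s(x) = (4 + x)/((2*x)) = (4 + x)*(1/(2*x)) = (4 + x)/(2*x))
k = -1/204 (k = 1/(-157 - 47) = 1/(-204) = -1/204 ≈ -0.0049020)
-123*(k + s(7 + 0)) = -123*(-1/204 + (4 + (7 + 0))/(2*(7 + 0))) = -123*(-1/204 + (½)*(4 + 7)/7) = -123*(-1/204 + (½)*(⅐)*11) = -123*(-1/204 + 11/14) = -123*1115/1428 = -45715/476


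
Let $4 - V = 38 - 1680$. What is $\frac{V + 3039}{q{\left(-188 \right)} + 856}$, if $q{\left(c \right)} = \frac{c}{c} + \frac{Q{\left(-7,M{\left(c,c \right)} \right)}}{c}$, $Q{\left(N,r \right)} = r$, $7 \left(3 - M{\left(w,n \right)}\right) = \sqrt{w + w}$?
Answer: $\frac{6953350298860}{1271912540057} - \frac{12330920 i \sqrt{94}}{1271912540057} \approx 5.4668 - 9.3994 \cdot 10^{-5} i$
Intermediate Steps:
$M{\left(w,n \right)} = 3 - \frac{\sqrt{2} \sqrt{w}}{7}$ ($M{\left(w,n \right)} = 3 - \frac{\sqrt{w + w}}{7} = 3 - \frac{\sqrt{2 w}}{7} = 3 - \frac{\sqrt{2} \sqrt{w}}{7}$)
$V = 1646$ ($V = 4 - \left(38 - 1680\right) = 4 - -1642 = 4 + 1642 = 1646$)
$q{\left(c \right)} = 1 + \frac{3 - \frac{\sqrt{2} \sqrt{c}}{7}}{c}$ ($q{\left(c \right)} = \frac{c}{c} + \frac{3 - \frac{\sqrt{2} \sqrt{c}}{7}}{c} = 1 + \frac{3 - \frac{\sqrt{2} \sqrt{c}}{7}}{c}$)
$\frac{V + 3039}{q{\left(-188 \right)} + 856} = \frac{1646 + 3039}{\frac{3 - 188 - \frac{\sqrt{2} \sqrt{-188}}{7}}{-188} + 856} = \frac{4685}{- \frac{3 - 188 - \frac{\sqrt{2} \cdot 2 i \sqrt{47}}{7}}{188} + 856} = \frac{4685}{- \frac{3 - 188 - \frac{2 i \sqrt{94}}{7}}{188} + 856} = \frac{4685}{- \frac{-185 - \frac{2 i \sqrt{94}}{7}}{188} + 856} = \frac{4685}{\left(\frac{185}{188} + \frac{i \sqrt{94}}{658}\right) + 856} = \frac{4685}{\frac{161113}{188} + \frac{i \sqrt{94}}{658}}$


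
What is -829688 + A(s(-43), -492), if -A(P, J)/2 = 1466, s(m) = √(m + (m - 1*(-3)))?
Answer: -832620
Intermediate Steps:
s(m) = √(3 + 2*m) (s(m) = √(m + (m + 3)) = √(m + (3 + m)) = √(3 + 2*m))
A(P, J) = -2932 (A(P, J) = -2*1466 = -2932)
-829688 + A(s(-43), -492) = -829688 - 2932 = -832620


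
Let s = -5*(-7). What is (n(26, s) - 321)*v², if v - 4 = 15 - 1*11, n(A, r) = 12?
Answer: -19776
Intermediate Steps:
s = 35
v = 8 (v = 4 + (15 - 1*11) = 4 + (15 - 11) = 4 + 4 = 8)
(n(26, s) - 321)*v² = (12 - 321)*8² = -309*64 = -19776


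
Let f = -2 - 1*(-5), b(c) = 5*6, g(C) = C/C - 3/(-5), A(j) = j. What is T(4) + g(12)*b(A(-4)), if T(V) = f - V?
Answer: 47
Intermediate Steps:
g(C) = 8/5 (g(C) = 1 - 3*(-1/5) = 1 + 3/5 = 8/5)
b(c) = 30
f = 3 (f = -2 + 5 = 3)
T(V) = 3 - V
T(4) + g(12)*b(A(-4)) = (3 - 1*4) + (8/5)*30 = (3 - 4) + 48 = -1 + 48 = 47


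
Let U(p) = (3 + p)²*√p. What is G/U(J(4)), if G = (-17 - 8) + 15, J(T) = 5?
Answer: -√5/32 ≈ -0.069877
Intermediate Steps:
U(p) = √p*(3 + p)²
G = -10 (G = -25 + 15 = -10)
G/U(J(4)) = -10/(√5*(3 + 5)²) = -10/(√5*8²) = -10/(√5*64) = -10/(64*√5) = (√5/320)*(-10) = -√5/32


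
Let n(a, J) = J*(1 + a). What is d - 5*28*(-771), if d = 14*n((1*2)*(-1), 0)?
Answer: 107940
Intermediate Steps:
d = 0 (d = 14*(0*(1 + (1*2)*(-1))) = 14*(0*(1 + 2*(-1))) = 14*(0*(1 - 2)) = 14*(0*(-1)) = 14*0 = 0)
d - 5*28*(-771) = 0 - 5*28*(-771) = 0 - 140*(-771) = 0 + 107940 = 107940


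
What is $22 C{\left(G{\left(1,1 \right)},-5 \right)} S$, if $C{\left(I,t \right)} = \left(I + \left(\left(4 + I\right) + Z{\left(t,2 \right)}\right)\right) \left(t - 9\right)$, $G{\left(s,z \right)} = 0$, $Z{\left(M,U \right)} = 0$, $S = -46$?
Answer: $56672$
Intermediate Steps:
$C{\left(I,t \right)} = \left(-9 + t\right) \left(4 + 2 I\right)$ ($C{\left(I,t \right)} = \left(I + \left(\left(4 + I\right) + 0\right)\right) \left(t - 9\right) = \left(I + \left(4 + I\right)\right) \left(-9 + t\right) = \left(4 + 2 I\right) \left(-9 + t\right) = \left(-9 + t\right) \left(4 + 2 I\right)$)
$22 C{\left(G{\left(1,1 \right)},-5 \right)} S = 22 \left(-36 - 0 + 4 \left(-5\right) + 2 \cdot 0 \left(-5\right)\right) \left(-46\right) = 22 \left(-36 + 0 - 20 + 0\right) \left(-46\right) = 22 \left(-56\right) \left(-46\right) = \left(-1232\right) \left(-46\right) = 56672$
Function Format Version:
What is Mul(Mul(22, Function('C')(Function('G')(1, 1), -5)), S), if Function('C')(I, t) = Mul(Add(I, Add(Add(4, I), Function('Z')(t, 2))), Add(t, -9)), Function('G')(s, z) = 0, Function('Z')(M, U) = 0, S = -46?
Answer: 56672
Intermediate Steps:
Function('C')(I, t) = Mul(Add(-9, t), Add(4, Mul(2, I))) (Function('C')(I, t) = Mul(Add(I, Add(Add(4, I), 0)), Add(t, -9)) = Mul(Add(I, Add(4, I)), Add(-9, t)) = Mul(Add(4, Mul(2, I)), Add(-9, t)) = Mul(Add(-9, t), Add(4, Mul(2, I))))
Mul(Mul(22, Function('C')(Function('G')(1, 1), -5)), S) = Mul(Mul(22, Add(-36, Mul(-18, 0), Mul(4, -5), Mul(2, 0, -5))), -46) = Mul(Mul(22, Add(-36, 0, -20, 0)), -46) = Mul(Mul(22, -56), -46) = Mul(-1232, -46) = 56672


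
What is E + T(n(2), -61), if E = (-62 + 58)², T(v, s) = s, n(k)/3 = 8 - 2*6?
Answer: -45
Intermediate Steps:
n(k) = -12 (n(k) = 3*(8 - 2*6) = 3*(8 - 12) = 3*(-4) = -12)
E = 16 (E = (-4)² = 16)
E + T(n(2), -61) = 16 - 61 = -45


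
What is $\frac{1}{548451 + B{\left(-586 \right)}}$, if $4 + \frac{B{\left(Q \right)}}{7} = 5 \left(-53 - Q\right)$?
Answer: $\frac{1}{567078} \approx 1.7634 \cdot 10^{-6}$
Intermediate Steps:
$B{\left(Q \right)} = -1883 - 35 Q$ ($B{\left(Q \right)} = -28 + 7 \cdot 5 \left(-53 - Q\right) = -28 + 7 \left(-265 - 5 Q\right) = -28 - \left(1855 + 35 Q\right) = -1883 - 35 Q$)
$\frac{1}{548451 + B{\left(-586 \right)}} = \frac{1}{548451 - -18627} = \frac{1}{548451 + \left(-1883 + 20510\right)} = \frac{1}{548451 + 18627} = \frac{1}{567078}$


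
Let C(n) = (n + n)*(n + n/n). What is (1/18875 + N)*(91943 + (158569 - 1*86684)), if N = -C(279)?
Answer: -483133686676172/18875 ≈ -2.5596e+10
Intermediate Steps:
C(n) = 2*n*(1 + n) (C(n) = (2*n)*(n + 1) = (2*n)*(1 + n) = 2*n*(1 + n))
N = -156240 (N = -2*279*(1 + 279) = -2*279*280 = -1*156240 = -156240)
(1/18875 + N)*(91943 + (158569 - 1*86684)) = (1/18875 - 156240)*(91943 + (158569 - 1*86684)) = (1/18875 - 156240)*(91943 + (158569 - 86684)) = -2949029999*(91943 + 71885)/18875 = -2949029999/18875*163828 = -483133686676172/18875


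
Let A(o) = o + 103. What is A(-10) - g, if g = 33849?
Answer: -33756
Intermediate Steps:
A(o) = 103 + o
A(-10) - g = (103 - 10) - 1*33849 = 93 - 33849 = -33756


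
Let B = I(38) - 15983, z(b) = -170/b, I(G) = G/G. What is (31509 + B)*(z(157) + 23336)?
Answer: 56884437714/157 ≈ 3.6232e+8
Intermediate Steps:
I(G) = 1
B = -15982 (B = 1 - 15983 = -15982)
(31509 + B)*(z(157) + 23336) = (31509 - 15982)*(-170/157 + 23336) = 15527*(-170*1/157 + 23336) = 15527*(-170/157 + 23336) = 15527*(3663582/157) = 56884437714/157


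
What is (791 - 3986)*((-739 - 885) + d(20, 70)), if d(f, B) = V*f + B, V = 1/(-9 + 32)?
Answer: 114131790/23 ≈ 4.9622e+6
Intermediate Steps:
V = 1/23 ≈ 0.043478
d(f, B) = B + f/23 (d(f, B) = f/23 + B = B + f/23)
(791 - 3986)*((-739 - 885) + d(20, 70)) = (791 - 3986)*((-739 - 885) + (70 + (1/23)*20)) = -3195*(-1624 + (70 + 20/23)) = -3195*(-1624 + 1630/23) = -3195*(-35722/23) = 114131790/23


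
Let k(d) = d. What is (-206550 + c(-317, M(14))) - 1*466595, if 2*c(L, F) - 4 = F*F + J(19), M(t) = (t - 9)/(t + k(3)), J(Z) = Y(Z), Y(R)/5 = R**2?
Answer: -194277492/289 ≈ -6.7224e+5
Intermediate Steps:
Y(R) = 5*R**2
J(Z) = 5*Z**2
M(t) = (-9 + t)/(3 + t) (M(t) = (t - 9)/(t + 3) = (-9 + t)/(3 + t))
c(L, F) = 1809/2 + F**2/2 (c(L, F) = 2 + (F*F + 5*19**2)/2 = 2 + (F**2 + 5*361)/2 = 2 + (F**2 + 1805)/2 = 2 + (1805 + F**2)/2 = 2 + (1805/2 + F**2/2) = 1809/2 + F**2/2)
(-206550 + c(-317, M(14))) - 1*466595 = (-206550 + (1809/2 + ((-9 + 14)/(3 + 14))**2/2)) - 1*466595 = (-206550 + (1809/2 + (5/17)**2/2)) - 466595 = (-206550 + (1809/2 + (1/2)*(25/289))) - 466595 = (-206550 + (1809/2 + 25/578)) - 466595 = (-206550 + 261413/289) - 466595 = -59431537/289 - 466595 = -194277492/289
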